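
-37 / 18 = -2.06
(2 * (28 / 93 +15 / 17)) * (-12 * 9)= -134712 / 527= -255.62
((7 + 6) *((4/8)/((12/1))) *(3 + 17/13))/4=0.58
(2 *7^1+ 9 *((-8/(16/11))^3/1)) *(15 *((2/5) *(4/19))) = -35601/19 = -1873.74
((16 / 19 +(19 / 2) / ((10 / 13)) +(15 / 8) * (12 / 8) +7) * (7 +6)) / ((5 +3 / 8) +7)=454571 / 18810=24.17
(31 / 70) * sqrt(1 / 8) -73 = -72.84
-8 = -8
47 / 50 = 0.94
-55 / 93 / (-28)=55 / 2604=0.02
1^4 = 1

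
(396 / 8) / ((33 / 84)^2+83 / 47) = 1823976 / 70759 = 25.78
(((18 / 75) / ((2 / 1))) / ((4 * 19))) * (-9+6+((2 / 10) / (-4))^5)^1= -28800003 / 6080000000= -0.00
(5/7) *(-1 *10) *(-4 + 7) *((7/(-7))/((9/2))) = 100/21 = 4.76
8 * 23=184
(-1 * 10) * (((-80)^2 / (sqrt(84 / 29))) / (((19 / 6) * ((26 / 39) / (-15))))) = 1440000 * sqrt(609) / 133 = 267189.57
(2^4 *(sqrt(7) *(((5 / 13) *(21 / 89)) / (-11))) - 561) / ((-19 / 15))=25200 *sqrt(7) / 241813 +8415 / 19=443.17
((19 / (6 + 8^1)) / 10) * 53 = 1007 / 140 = 7.19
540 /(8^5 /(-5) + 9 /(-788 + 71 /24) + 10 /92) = -2340052200 /28399145503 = -0.08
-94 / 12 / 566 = -47 / 3396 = -0.01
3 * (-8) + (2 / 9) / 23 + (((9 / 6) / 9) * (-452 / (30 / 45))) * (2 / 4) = -80.49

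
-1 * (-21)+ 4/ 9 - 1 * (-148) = 1525/ 9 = 169.44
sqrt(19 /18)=sqrt(38) /6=1.03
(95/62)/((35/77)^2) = 2299/310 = 7.42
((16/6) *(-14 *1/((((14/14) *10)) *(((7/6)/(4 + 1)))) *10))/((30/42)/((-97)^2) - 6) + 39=65.67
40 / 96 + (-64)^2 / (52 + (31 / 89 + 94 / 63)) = 277104679 / 3622596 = 76.49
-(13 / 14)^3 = -2197 / 2744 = -0.80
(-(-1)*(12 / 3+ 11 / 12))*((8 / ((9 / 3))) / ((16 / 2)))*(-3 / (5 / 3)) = -59 / 20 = -2.95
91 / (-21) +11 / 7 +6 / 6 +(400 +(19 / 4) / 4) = 134207 / 336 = 399.43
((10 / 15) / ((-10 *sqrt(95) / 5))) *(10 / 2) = -sqrt(95) / 57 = -0.17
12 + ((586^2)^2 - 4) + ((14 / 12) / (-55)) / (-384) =14942925401057287 / 126720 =117920812824.00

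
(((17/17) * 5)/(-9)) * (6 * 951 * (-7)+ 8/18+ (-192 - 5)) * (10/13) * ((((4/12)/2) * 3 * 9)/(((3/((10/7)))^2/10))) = 9031175000/51597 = 175032.95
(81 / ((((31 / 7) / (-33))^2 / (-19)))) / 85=-82122579 / 81685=-1005.36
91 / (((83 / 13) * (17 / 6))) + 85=127033 / 1411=90.03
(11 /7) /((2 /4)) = 22 /7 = 3.14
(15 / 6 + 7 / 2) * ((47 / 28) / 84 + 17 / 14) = 2903 / 392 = 7.41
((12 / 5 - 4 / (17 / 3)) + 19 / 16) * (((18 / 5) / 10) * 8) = 35271 / 4250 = 8.30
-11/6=-1.83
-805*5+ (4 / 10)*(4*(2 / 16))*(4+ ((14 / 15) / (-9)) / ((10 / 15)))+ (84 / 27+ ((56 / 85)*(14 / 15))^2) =-6536218544 / 1625625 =-4020.74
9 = 9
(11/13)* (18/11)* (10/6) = 30/13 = 2.31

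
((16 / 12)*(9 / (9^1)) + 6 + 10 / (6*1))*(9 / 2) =81 / 2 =40.50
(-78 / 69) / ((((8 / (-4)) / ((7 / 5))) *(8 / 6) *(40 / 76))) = 5187 / 4600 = 1.13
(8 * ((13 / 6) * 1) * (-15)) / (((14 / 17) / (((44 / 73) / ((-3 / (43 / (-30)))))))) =-418132 / 4599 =-90.92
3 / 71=0.04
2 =2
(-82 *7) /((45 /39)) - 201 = -10477 /15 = -698.47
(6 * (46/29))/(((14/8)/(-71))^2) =22261056/1421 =15665.77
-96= -96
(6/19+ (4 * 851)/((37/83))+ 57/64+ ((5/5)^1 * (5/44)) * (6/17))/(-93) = -1736648761/21147456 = -82.12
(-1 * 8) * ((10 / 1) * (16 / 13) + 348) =-37472 / 13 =-2882.46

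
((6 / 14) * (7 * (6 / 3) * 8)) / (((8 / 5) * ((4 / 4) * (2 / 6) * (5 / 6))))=108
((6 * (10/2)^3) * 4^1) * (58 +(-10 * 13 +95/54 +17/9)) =-1845500/9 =-205055.56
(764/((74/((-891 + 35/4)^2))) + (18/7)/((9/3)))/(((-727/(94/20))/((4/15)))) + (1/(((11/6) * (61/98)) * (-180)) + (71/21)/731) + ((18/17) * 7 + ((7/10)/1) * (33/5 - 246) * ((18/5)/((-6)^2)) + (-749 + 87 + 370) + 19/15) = -28836332937464897/2037306723375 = -14154.14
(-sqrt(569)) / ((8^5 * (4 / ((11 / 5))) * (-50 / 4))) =11 * sqrt(569) / 8192000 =0.00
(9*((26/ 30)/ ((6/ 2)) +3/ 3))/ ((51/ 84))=19.11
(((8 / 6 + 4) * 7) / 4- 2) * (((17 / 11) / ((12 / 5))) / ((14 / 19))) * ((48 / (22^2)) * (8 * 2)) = 25840 / 2541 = 10.17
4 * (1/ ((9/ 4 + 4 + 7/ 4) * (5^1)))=1/ 10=0.10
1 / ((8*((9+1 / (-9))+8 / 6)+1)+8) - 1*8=-6527 / 817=-7.99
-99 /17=-5.82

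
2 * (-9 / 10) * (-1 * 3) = 27 / 5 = 5.40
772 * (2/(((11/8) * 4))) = 280.73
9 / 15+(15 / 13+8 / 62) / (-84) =98971 / 169260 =0.58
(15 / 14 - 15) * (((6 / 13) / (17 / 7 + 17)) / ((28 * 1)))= -45 / 3808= -0.01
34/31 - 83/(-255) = 11243/7905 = 1.42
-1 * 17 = -17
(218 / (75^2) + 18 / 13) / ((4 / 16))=416336 / 73125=5.69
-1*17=-17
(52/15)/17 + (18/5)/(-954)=541/2703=0.20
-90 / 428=-45 / 214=-0.21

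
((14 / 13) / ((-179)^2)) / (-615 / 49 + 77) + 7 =4603939592 / 657705607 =7.00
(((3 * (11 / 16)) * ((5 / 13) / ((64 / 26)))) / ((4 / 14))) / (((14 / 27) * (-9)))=-495 / 2048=-0.24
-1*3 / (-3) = 1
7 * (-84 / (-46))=294 / 23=12.78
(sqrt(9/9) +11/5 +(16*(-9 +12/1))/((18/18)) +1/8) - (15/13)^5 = 731889529/14851720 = 49.28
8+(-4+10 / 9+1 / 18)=31 / 6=5.17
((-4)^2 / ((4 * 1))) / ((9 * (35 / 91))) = 52 / 45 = 1.16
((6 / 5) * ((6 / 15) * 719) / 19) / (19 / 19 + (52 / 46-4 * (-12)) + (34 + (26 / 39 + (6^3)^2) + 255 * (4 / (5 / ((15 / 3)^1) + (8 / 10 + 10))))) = 35124588 / 90551000375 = 0.00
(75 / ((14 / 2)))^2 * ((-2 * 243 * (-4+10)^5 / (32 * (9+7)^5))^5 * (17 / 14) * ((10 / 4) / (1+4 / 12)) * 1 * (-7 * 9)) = 9267614334859509513155933184375 / 31057439705591620336669228531712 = 0.30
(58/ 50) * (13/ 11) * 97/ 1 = 36569/ 275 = 132.98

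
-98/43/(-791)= 14/4859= 0.00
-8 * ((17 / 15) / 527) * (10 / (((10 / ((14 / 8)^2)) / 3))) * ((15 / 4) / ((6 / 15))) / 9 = -245 / 1488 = -0.16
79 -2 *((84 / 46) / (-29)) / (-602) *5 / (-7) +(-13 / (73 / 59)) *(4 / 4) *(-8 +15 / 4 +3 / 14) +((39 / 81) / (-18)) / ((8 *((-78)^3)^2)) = 119837952960839757646601 / 987110359424620913664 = 121.40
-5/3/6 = -5/18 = -0.28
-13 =-13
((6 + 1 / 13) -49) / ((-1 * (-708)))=-93 / 1534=-0.06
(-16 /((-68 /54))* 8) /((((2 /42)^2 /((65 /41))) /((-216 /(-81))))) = 132088320 /697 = 189509.78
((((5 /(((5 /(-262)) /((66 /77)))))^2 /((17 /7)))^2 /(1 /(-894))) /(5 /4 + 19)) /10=-134800859839488 /70805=-1903832495.44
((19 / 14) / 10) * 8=1.09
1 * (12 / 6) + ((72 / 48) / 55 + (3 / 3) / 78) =4376 / 2145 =2.04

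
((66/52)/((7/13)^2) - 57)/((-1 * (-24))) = -1719/784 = -2.19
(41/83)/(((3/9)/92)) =11316/83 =136.34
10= 10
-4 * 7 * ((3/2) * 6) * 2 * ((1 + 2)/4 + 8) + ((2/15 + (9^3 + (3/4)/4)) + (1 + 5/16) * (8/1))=-880843/240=-3670.18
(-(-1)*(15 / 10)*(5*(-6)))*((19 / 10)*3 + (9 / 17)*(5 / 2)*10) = -28971 / 34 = -852.09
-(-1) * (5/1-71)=-66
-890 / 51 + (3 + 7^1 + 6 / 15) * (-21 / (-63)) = -3566 / 255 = -13.98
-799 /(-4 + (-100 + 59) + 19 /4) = 3196 /161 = 19.85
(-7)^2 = 49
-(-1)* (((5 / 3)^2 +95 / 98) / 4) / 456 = 3305 / 1608768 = 0.00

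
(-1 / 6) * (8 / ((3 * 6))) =-2 / 27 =-0.07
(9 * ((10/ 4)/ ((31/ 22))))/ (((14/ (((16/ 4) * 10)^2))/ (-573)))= -226908000/ 217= -1045658.99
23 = 23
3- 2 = 1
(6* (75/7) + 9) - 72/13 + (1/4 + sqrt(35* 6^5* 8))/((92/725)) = 2334695/33488 + 26100* sqrt(105)/23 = 11697.78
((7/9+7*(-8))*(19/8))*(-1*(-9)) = -1180.38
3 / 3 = 1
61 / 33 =1.85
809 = 809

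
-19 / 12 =-1.58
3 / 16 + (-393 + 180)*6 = -20445 / 16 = -1277.81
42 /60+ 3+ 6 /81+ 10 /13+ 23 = 96677 /3510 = 27.54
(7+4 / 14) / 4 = 51 / 28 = 1.82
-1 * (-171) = 171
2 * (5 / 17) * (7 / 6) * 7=245 / 51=4.80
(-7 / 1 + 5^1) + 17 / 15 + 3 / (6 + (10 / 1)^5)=-1300033 / 1500090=-0.87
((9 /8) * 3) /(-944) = -27 /7552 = -0.00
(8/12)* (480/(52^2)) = 0.12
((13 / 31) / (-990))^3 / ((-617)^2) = -2197 / 11004263809723701000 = -0.00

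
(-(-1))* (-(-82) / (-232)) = -41 / 116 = -0.35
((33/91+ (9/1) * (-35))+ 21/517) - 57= -17482512/47047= -371.60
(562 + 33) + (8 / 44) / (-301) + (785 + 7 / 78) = 356419061 / 258258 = 1380.09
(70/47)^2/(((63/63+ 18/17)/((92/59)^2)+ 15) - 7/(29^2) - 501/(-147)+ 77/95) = 2760173215576000/24957675691401741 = 0.11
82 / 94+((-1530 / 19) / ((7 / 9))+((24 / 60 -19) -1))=-3821283 / 31255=-122.26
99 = 99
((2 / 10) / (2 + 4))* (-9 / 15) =-1 / 50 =-0.02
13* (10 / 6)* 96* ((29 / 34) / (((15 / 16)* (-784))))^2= 87464 / 31225005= 0.00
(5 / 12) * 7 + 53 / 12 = 22 / 3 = 7.33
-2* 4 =-8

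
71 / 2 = 35.50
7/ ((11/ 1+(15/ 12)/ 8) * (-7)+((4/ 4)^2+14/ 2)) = -224/ 2243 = -0.10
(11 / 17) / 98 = 11 / 1666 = 0.01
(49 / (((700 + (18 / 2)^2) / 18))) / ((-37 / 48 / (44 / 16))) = -10584 / 2627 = -4.03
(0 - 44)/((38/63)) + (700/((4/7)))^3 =34927045489/19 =1838265552.05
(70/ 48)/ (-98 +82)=-35/ 384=-0.09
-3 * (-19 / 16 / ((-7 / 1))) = -57 / 112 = -0.51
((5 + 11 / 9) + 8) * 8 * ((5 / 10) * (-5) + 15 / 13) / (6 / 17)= -152320 / 351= -433.96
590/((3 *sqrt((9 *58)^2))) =295/783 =0.38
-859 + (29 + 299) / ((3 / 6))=-203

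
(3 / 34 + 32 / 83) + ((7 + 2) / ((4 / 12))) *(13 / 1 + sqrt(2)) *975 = 26325 *sqrt(2) + 965760287 / 2822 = 379454.65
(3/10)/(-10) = -3/100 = -0.03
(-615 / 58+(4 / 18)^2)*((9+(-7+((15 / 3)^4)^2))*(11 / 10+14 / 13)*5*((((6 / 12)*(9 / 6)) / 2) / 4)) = -609030418567 / 144768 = -4206940.89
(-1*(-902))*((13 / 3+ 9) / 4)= 9020 / 3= 3006.67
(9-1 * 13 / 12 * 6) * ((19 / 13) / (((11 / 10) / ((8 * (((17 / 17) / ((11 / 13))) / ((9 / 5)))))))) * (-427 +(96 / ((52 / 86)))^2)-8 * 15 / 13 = 79569028160 / 184041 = 432344.03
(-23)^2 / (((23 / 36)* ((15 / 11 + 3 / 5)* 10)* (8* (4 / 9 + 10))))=759 / 1504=0.50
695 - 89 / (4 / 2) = 1301 / 2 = 650.50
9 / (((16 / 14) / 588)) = 9261 / 2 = 4630.50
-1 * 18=-18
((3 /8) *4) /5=3 /10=0.30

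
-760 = -760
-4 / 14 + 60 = 418 / 7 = 59.71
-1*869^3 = -656234909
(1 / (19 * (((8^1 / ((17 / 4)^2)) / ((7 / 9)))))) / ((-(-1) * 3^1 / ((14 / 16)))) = 14161 / 525312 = 0.03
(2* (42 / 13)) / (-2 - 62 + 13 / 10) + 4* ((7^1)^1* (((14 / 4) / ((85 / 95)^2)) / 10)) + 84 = 377445873 / 3926065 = 96.14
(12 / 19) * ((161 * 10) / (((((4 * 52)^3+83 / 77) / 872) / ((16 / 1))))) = 20755553280 / 13165409833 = 1.58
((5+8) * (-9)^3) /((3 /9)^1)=-28431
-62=-62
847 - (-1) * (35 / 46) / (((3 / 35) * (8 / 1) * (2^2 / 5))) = 848.39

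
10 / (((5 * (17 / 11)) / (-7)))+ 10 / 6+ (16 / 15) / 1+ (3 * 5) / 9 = -396 / 85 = -4.66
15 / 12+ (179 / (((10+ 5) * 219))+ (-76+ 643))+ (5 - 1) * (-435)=-15396079 / 13140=-1171.70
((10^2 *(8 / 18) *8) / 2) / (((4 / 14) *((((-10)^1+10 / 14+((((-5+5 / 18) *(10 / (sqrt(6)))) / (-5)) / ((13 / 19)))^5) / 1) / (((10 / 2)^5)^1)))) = 132276226346593787156405616000000 / 236581171739234104124583482746969+33048066315196359893616491250000000 *sqrt(6) / 236581171739234104124583482746969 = 342.73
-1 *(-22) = 22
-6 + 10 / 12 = -31 / 6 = -5.17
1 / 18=0.06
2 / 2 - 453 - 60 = -512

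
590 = 590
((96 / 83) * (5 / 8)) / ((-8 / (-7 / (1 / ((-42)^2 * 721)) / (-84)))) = -9577.14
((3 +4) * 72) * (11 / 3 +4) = 3864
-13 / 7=-1.86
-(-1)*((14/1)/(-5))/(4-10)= 0.47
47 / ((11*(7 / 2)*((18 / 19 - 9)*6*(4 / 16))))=-3572 / 35343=-0.10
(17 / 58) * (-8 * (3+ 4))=-476 / 29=-16.41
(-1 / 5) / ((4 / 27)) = -27 / 20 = -1.35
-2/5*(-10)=4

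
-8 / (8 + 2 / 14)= -56 / 57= -0.98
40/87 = 0.46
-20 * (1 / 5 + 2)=-44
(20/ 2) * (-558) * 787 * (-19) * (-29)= -2419694460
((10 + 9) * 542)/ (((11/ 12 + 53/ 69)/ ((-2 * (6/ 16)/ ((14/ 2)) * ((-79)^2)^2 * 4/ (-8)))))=13838223727761/ 1085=12754123251.39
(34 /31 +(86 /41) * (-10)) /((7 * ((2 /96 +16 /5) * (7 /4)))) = -24255360 /48141667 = -0.50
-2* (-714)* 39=55692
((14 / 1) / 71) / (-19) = -14 / 1349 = -0.01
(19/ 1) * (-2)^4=304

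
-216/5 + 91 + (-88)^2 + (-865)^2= 3780084/5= 756016.80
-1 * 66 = -66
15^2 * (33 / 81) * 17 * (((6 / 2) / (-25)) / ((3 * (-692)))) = 187 / 2076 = 0.09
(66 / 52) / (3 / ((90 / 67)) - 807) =-495 / 313859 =-0.00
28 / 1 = 28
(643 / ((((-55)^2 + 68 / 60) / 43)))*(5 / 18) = 2.54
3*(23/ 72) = 23/ 24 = 0.96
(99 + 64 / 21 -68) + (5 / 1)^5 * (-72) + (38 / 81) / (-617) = -78701864081 / 349839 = -224965.95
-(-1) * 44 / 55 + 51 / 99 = 217 / 165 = 1.32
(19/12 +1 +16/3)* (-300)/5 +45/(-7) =-3370/7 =-481.43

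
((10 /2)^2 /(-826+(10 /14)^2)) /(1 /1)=-1225 /40449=-0.03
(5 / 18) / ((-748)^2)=5 / 10071072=0.00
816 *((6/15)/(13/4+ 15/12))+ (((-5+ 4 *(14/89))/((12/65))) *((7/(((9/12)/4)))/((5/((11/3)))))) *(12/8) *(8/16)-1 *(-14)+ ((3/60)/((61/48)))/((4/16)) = -97584671/244305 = -399.44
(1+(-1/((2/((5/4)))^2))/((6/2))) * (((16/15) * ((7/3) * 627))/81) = 244321/14580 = 16.76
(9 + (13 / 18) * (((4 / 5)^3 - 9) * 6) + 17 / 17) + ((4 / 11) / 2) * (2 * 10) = -95473 / 4125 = -23.14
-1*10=-10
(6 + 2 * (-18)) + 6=-24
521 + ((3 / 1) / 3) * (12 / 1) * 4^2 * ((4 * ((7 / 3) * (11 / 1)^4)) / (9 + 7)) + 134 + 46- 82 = 1640411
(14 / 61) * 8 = 112 / 61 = 1.84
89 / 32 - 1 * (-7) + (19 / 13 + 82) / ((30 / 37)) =140671 / 1248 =112.72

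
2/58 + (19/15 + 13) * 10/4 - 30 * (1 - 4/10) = 1540/87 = 17.70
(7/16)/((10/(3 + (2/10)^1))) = 7/50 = 0.14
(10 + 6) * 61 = 976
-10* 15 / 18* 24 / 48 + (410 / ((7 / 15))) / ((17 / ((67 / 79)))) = 2237275 / 56406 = 39.66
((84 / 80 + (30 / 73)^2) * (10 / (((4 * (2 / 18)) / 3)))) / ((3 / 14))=8184267 / 21316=383.95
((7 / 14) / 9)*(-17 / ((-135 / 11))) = 0.08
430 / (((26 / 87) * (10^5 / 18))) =33669 / 130000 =0.26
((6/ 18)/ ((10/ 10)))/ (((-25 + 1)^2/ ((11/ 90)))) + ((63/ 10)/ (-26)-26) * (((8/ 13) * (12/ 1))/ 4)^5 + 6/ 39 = -422346636030733/ 750665335680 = -562.63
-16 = -16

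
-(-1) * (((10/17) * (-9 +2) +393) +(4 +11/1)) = 6866/17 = 403.88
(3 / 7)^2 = 9 / 49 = 0.18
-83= -83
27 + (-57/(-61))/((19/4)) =1659/61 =27.20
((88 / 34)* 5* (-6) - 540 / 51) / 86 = -750 / 731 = -1.03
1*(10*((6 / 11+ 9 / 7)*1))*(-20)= -28200 / 77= -366.23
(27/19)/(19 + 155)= 9/1102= 0.01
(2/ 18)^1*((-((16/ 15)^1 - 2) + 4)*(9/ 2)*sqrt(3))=37*sqrt(3)/ 15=4.27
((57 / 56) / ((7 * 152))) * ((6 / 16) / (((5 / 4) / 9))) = 81 / 31360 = 0.00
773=773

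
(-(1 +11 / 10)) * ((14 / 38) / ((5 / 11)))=-1617 / 950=-1.70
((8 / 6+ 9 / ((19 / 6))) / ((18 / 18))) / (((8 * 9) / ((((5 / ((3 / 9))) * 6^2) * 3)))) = 1785 / 19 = 93.95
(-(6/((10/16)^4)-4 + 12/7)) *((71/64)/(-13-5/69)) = 1210053/385000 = 3.14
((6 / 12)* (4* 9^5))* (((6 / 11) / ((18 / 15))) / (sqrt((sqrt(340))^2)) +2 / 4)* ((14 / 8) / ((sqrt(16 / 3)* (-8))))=413343* sqrt(3)* (-187 - sqrt(85)) / 23936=-5868.97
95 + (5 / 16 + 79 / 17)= 27189 / 272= 99.96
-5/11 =-0.45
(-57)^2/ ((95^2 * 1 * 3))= 3/ 25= 0.12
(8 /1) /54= 4 /27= 0.15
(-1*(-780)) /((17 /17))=780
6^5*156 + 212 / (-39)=47308972 / 39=1213050.56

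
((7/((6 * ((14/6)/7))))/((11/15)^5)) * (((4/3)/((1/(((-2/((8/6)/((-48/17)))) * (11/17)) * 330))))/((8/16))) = 15309000000/384659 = 39798.89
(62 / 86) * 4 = 124 / 43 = 2.88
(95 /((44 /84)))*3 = 5985 /11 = 544.09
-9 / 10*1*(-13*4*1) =234 / 5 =46.80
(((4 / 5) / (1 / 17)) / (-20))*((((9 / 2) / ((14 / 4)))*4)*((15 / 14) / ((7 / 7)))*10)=-1836 / 49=-37.47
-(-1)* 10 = 10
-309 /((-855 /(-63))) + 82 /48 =-21.06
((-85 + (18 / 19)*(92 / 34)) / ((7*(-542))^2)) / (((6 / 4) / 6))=-26627 / 1162350707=-0.00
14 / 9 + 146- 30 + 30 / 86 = 45629 / 387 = 117.90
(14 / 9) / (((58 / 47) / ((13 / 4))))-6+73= 74225 / 1044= 71.10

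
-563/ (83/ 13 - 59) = 7319/ 684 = 10.70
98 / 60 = 49 / 30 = 1.63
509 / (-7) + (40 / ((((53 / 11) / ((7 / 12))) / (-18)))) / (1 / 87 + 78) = -73.83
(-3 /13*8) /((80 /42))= -63 /65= -0.97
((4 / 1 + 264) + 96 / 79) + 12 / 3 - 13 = 20557 / 79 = 260.22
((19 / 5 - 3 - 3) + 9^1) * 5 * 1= 34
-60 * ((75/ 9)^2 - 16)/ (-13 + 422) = -9620/ 1227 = -7.84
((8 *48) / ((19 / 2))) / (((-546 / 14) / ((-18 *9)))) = 41472 / 247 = 167.90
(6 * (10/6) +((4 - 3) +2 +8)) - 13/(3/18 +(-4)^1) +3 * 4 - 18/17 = 13815/391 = 35.33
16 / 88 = 2 / 11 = 0.18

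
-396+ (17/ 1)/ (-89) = -35261/ 89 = -396.19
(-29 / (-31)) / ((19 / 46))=1334 / 589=2.26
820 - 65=755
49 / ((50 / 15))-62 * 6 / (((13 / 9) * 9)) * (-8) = 31671 / 130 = 243.62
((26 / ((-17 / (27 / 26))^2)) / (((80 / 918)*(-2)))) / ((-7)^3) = 19683 / 12128480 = 0.00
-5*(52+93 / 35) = -1913 / 7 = -273.29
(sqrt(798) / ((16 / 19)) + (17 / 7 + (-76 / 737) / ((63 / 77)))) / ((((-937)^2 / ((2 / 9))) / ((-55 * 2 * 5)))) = -5225 * sqrt(798) / 31606884 - 10690900 / 33353164341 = -0.00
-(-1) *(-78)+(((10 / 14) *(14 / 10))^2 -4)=-81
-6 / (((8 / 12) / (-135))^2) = -246037.50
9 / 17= 0.53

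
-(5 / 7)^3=-125 / 343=-0.36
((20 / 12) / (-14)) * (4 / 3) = -10 / 63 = -0.16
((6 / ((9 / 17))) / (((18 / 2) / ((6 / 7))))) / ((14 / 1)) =34 / 441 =0.08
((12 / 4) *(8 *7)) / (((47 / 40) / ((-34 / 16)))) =-14280 / 47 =-303.83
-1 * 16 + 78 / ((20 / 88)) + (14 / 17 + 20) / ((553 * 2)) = 327.22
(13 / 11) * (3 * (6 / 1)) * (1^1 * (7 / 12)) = 273 / 22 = 12.41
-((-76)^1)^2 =-5776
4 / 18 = 0.22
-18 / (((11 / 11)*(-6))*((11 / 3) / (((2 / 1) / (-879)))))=-6 / 3223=-0.00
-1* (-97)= 97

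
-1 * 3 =-3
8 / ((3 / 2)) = 16 / 3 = 5.33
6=6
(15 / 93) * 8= 40 / 31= 1.29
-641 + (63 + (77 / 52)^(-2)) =-3424258 / 5929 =-577.54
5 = 5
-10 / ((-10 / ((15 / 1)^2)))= 225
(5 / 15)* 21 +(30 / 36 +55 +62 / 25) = 9797 / 150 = 65.31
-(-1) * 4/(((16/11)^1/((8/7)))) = 22/7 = 3.14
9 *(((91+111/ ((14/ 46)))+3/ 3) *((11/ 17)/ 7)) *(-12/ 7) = -3798036/ 5831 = -651.35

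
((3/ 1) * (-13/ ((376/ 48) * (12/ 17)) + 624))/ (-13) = -13485/ 94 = -143.46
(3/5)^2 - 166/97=-3277/2425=-1.35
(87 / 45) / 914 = 0.00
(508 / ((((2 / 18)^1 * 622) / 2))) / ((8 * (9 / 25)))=3175 / 622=5.10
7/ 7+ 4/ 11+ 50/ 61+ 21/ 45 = 26672/ 10065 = 2.65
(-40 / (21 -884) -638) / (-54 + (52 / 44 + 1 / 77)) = 21196329 / 1754479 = 12.08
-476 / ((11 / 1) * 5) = -476 / 55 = -8.65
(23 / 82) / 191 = 23 / 15662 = 0.00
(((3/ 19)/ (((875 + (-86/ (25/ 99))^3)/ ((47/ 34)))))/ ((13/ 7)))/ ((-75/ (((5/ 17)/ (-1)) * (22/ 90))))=-2261875/ 792973397108804886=-0.00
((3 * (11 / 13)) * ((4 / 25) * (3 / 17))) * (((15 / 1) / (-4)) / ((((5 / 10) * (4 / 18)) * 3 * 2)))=-891 / 2210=-0.40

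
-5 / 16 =-0.31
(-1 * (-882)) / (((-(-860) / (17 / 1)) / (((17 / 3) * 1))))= 42483 / 430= 98.80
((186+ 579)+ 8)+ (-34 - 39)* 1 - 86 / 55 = 38414 / 55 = 698.44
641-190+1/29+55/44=52465/116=452.28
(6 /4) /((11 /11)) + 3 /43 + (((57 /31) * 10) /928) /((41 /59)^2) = 1674776175 /1039718672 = 1.61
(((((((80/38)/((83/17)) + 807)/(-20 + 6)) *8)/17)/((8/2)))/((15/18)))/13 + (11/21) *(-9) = -65145219/12198095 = -5.34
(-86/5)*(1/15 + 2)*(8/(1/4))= -85312/75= -1137.49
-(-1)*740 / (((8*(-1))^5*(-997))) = 185 / 8167424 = 0.00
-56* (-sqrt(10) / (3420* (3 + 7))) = 0.01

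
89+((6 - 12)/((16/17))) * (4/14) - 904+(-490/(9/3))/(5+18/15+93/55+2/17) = -65825293/78624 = -837.22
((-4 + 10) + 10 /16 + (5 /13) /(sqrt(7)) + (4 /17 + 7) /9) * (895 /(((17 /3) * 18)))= 4475 * sqrt(7) /9282 + 2712745 /41616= 66.46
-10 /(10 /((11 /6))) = -11 /6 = -1.83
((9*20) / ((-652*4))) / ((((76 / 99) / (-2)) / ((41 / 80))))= 36531 / 396416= 0.09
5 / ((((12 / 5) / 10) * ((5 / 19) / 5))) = 395.83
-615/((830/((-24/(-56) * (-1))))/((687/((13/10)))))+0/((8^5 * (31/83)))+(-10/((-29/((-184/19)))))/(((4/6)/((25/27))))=6111887885/37455327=163.18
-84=-84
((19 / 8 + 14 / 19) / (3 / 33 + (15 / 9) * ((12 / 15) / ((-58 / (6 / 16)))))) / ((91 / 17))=2565079 / 363090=7.06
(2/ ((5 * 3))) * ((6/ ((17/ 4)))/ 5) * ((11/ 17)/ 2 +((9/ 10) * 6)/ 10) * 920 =1080448/ 36125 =29.91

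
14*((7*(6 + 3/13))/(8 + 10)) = 441/13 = 33.92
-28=-28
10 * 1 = 10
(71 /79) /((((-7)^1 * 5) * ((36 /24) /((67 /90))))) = -4757 /373275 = -0.01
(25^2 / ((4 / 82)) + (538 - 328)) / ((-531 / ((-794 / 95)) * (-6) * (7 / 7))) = -2067973 / 60534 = -34.16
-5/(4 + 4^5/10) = -25/532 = -0.05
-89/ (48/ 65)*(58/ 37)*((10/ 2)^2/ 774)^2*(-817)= 1992209375/ 12371616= 161.03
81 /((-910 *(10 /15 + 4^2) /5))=-243 /9100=-0.03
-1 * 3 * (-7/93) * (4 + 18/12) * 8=308/31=9.94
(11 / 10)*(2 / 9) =0.24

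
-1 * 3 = -3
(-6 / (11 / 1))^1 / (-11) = 0.05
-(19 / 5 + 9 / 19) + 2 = -216 / 95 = -2.27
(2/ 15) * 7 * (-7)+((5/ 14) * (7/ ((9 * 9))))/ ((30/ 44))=-7883/ 1215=-6.49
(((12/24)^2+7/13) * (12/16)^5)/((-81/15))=-1845/53248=-0.03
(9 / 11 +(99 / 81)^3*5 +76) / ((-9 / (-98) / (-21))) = -472798060 / 24057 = -19653.24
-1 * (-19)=19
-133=-133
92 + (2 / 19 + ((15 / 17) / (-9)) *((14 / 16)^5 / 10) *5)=5847491335 / 63504384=92.08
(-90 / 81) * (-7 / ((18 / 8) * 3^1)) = 280 / 243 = 1.15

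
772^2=595984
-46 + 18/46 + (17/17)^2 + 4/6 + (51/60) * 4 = -13987/345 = -40.54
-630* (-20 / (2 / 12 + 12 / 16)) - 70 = 150430 / 11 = 13675.45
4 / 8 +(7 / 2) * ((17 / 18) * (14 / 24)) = 2.43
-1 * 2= -2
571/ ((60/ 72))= 3426/ 5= 685.20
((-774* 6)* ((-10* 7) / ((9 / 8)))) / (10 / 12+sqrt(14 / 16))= -17337600 / 13+5201280* sqrt(14) / 13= 163369.83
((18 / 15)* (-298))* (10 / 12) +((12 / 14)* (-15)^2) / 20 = -4037 / 14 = -288.36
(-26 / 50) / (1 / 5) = -2.60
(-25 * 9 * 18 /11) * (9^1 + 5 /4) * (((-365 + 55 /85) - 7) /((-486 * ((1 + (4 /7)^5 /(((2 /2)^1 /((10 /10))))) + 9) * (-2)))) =1843307725 /12862608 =143.31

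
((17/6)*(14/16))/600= 119/28800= 0.00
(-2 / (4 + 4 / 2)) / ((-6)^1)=1 / 18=0.06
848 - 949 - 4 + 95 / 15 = -296 / 3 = -98.67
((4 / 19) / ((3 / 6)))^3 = 512 / 6859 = 0.07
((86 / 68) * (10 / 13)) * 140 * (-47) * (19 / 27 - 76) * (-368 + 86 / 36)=-9463758021550 / 53703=-176224010.23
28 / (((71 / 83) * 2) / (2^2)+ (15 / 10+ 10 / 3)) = 3486 / 655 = 5.32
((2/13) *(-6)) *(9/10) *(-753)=625.57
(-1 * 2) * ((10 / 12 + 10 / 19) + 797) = -91013 / 57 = -1596.72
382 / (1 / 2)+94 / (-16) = 6065 / 8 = 758.12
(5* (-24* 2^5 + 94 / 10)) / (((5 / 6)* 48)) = -3793 / 40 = -94.82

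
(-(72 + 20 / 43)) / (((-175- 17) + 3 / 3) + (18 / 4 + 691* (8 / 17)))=-2584 / 4945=-0.52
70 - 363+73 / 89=-26004 / 89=-292.18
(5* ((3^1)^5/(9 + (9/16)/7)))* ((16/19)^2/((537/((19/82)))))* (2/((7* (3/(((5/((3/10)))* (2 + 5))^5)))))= 107564800000000000/1276303473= 84278388.55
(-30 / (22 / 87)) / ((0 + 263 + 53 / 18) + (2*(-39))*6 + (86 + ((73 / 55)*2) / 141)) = 5520150 / 5399189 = 1.02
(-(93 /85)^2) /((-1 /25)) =8649 /289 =29.93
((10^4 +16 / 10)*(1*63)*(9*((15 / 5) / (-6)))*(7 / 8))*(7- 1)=-74430657 / 5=-14886131.40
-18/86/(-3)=3/43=0.07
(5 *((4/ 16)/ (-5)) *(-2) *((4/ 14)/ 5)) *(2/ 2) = 1/ 35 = 0.03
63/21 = 3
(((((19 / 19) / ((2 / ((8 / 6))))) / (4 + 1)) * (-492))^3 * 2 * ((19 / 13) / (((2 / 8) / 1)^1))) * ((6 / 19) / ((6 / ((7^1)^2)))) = -13832720384 / 1625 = -8512443.31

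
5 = 5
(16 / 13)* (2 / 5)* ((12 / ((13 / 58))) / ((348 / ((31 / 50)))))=992 / 21125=0.05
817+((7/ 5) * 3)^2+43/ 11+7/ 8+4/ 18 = 16624997/ 19800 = 839.65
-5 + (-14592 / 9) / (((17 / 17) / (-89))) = 432881 / 3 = 144293.67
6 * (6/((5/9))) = 324/5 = 64.80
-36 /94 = -18 /47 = -0.38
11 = 11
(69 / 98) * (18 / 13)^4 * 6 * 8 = 173840256 / 1399489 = 124.22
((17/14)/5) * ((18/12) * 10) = 51/14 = 3.64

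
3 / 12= 1 / 4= 0.25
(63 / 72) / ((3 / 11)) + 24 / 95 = 7891 / 2280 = 3.46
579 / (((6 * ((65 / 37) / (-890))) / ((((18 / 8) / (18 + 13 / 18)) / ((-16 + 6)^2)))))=-51479469 / 876200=-58.75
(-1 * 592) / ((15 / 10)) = -1184 / 3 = -394.67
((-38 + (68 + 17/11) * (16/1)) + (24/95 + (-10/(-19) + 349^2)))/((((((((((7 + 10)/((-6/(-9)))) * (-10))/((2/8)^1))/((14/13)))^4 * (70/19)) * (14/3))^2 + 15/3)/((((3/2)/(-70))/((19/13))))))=-1717686379773/182523334512939410169036004767185500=-0.00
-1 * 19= -19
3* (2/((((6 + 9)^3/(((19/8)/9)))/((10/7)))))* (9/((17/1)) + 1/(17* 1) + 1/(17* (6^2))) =0.00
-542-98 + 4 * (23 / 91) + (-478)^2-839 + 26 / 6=61973824 / 273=227010.34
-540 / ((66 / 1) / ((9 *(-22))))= 1620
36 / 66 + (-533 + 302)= -2535 / 11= -230.45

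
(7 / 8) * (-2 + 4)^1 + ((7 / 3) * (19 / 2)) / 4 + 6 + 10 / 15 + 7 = 503 / 24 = 20.96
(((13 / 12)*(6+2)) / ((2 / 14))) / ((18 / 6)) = 182 / 9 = 20.22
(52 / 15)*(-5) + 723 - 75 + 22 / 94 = 88957 / 141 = 630.90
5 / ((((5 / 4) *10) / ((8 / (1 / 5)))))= 16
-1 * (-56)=56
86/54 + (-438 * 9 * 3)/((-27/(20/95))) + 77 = 87622/513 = 170.80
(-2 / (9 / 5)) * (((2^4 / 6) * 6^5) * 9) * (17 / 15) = -235008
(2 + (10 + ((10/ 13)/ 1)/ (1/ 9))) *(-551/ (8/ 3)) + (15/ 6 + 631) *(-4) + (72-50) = -333943/ 52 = -6421.98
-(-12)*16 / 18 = 32 / 3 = 10.67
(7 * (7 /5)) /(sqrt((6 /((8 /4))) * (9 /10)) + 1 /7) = -686 /1313 + 7203 * sqrt(30) /6565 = 5.49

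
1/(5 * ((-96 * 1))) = -1/480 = -0.00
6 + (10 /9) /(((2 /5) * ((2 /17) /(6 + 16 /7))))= 12703 /63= 201.63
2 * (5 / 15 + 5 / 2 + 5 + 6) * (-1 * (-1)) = 27.67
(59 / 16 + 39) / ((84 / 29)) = 19807 / 1344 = 14.74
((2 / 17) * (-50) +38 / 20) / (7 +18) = -677 / 4250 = -0.16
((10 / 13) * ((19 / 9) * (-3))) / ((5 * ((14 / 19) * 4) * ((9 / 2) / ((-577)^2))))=-120187369 / 4914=-24458.15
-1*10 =-10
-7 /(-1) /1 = 7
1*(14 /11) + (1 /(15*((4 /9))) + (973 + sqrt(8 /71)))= 974.76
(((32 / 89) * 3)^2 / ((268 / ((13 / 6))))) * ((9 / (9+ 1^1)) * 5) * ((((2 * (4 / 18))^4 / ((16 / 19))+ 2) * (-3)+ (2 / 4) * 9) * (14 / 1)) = -623168 / 641601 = -0.97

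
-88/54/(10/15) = -2.44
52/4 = 13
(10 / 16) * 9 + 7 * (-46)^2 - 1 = 118533 / 8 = 14816.62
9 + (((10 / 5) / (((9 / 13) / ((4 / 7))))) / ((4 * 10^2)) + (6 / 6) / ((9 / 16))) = 11321 / 1050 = 10.78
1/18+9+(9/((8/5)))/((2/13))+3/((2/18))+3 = 10889/144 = 75.62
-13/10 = -1.30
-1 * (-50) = 50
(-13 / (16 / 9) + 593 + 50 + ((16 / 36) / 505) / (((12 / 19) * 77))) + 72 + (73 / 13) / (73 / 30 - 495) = 326236068923927 / 460996295760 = 707.68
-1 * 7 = -7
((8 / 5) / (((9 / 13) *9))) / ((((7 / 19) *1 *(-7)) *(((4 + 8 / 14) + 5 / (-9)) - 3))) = -247 / 2520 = -0.10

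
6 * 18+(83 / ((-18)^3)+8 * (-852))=-39121139 / 5832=-6708.01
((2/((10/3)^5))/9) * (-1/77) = -27/3850000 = -0.00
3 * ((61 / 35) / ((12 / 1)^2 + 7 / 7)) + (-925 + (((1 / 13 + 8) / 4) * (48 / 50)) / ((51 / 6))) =-1037160652 / 1121575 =-924.74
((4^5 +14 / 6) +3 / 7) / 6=10781 / 63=171.13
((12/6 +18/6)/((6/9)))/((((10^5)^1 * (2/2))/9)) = 27/40000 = 0.00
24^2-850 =-274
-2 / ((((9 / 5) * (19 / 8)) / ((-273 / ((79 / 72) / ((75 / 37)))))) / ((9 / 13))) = 9072000 / 55537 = 163.35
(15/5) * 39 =117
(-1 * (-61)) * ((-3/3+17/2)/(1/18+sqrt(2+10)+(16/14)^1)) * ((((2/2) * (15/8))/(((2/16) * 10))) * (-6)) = 78339555/167711-130738860 * sqrt(3)/167711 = -883.11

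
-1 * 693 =-693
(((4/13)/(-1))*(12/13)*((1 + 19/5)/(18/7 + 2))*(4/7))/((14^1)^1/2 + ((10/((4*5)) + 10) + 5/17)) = -4896/511225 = -0.01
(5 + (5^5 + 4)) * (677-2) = 2115450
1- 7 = -6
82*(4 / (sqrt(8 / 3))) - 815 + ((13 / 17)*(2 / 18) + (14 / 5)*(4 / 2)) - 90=-687976 / 765 + 82*sqrt(6)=-698.46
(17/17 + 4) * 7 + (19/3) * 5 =200/3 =66.67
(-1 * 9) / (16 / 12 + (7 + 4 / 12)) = -27 / 26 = -1.04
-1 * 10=-10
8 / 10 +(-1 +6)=29 / 5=5.80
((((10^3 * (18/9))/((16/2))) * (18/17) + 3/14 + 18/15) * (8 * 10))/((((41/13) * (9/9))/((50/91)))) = 126673200/34153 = 3708.99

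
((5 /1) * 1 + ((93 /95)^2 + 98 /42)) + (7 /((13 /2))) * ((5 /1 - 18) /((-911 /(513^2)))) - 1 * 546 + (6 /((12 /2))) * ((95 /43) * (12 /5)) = 3511.90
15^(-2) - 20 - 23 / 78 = -118699 / 5850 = -20.29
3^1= 3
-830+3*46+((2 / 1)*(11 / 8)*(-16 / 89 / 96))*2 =-739067 / 1068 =-692.01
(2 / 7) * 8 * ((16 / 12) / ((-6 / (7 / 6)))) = -16 / 27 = -0.59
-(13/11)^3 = -2197/1331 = -1.65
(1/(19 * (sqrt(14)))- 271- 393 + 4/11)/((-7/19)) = 138700/77- sqrt(14)/98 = 1801.26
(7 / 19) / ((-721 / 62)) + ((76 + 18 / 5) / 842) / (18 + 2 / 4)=-4049984 / 152420945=-0.03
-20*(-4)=80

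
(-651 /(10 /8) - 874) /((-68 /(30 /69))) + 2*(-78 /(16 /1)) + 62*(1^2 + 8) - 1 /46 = 871377 /1564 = 557.15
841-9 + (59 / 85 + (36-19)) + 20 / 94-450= 1597628 / 3995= 399.91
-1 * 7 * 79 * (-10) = 5530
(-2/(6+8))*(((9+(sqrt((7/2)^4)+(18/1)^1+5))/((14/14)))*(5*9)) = -7965/28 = -284.46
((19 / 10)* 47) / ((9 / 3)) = 29.77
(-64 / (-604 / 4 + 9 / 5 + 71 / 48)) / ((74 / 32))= 245760 / 1311761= 0.19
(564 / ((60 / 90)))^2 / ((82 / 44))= 15745752 / 41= 384042.73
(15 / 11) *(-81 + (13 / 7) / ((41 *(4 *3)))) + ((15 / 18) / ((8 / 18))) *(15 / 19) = -108.97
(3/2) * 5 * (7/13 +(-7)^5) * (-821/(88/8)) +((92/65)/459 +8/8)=3087498782047/328185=9407799.81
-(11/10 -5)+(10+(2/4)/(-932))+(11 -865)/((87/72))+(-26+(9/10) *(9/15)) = -970736509/1351400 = -718.32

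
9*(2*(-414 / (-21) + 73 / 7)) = 3798 / 7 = 542.57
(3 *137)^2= 168921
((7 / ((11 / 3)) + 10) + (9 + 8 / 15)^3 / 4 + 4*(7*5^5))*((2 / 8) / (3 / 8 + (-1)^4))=13027684777 / 816750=15950.64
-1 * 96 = -96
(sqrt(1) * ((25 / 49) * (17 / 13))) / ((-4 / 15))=-6375 / 2548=-2.50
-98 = -98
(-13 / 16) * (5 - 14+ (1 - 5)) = 169 / 16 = 10.56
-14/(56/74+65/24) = -12432/3077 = -4.04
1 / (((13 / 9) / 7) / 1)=63 / 13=4.85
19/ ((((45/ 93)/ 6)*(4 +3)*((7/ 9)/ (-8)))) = -84816/ 245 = -346.19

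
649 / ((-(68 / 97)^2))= -6106441 / 4624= -1320.60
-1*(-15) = 15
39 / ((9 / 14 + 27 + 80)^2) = 7644 / 2271049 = 0.00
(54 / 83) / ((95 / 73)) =3942 / 7885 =0.50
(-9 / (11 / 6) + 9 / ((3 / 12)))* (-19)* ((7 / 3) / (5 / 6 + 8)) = -90972 / 583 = -156.04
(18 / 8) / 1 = 9 / 4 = 2.25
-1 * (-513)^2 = -263169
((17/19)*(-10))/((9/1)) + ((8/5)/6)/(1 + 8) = -2474/2565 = -0.96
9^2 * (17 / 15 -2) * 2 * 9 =-1263.60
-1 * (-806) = 806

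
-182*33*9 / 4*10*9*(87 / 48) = -35270235 / 16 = -2204389.69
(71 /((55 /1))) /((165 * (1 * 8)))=71 /72600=0.00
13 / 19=0.68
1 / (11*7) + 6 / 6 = 78 / 77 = 1.01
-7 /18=-0.39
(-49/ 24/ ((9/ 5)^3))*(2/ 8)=-6125/ 69984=-0.09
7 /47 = 0.15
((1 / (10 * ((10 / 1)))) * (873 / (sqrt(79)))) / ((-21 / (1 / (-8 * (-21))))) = -97 * sqrt(79) / 3096800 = -0.00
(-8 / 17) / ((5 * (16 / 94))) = -47 / 85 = -0.55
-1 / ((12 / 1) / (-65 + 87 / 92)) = 5893 / 1104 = 5.34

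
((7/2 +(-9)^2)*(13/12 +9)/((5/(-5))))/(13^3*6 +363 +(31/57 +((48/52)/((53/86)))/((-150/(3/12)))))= -6692446475/106394809192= -0.06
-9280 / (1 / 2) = -18560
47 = 47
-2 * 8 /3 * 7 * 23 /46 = -56 /3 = -18.67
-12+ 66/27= -86/9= -9.56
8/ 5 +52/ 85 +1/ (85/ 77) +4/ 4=70/ 17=4.12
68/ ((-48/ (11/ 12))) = -187/ 144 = -1.30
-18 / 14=-9 / 7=-1.29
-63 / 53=-1.19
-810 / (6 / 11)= -1485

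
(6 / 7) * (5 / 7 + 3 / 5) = 276 / 245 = 1.13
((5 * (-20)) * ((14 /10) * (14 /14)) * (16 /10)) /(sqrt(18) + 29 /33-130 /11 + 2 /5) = 18295200 * sqrt(2) /2534071 + 64273440 /2534071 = 35.57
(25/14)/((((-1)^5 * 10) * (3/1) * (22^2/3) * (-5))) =1/13552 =0.00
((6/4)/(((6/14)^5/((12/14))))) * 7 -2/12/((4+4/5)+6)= 201679/324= 622.47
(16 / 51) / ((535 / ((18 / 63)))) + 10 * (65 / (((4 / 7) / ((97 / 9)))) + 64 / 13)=183373983671 / 14897610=12308.95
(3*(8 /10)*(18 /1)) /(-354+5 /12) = -2592 /21215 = -0.12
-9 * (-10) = 90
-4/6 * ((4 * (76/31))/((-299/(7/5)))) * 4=17024/139035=0.12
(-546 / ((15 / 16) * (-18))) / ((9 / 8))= 11648 / 405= 28.76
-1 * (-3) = 3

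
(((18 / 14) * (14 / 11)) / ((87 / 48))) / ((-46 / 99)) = -1296 / 667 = -1.94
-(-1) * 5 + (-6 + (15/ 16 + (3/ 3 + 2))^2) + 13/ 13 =3969/ 256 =15.50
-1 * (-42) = 42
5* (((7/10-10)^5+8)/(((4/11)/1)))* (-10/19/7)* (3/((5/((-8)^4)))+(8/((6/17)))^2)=639451905646411/2992500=213684847.33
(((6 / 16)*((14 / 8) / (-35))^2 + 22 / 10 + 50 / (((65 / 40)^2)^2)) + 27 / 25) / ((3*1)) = 3.48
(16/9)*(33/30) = 88/45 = 1.96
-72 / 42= -12 / 7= -1.71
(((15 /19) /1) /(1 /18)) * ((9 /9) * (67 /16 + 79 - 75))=17685 /152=116.35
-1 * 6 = -6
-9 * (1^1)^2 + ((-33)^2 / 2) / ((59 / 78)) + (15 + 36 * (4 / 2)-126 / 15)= 232887 / 295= 789.45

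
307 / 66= 4.65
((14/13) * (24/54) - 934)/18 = -54611/1053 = -51.86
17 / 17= 1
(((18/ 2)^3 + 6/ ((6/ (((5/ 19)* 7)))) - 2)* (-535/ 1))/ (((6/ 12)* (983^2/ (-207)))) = 3067193520/ 18359491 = 167.06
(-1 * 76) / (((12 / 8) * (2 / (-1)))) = 25.33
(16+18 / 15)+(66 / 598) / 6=51483 / 2990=17.22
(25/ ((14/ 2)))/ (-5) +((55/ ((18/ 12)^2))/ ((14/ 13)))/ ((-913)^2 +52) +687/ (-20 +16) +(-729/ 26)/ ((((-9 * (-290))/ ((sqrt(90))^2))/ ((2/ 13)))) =-177716355992129/ 1029565283292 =-172.61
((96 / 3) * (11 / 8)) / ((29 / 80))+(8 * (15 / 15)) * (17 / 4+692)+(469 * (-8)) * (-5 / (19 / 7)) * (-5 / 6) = -112850 / 1653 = -68.27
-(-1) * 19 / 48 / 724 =19 / 34752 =0.00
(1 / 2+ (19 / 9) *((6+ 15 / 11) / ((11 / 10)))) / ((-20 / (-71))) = 251411 / 4840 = 51.94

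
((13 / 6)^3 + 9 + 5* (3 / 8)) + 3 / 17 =38965 / 1836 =21.22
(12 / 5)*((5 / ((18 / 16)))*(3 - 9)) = -64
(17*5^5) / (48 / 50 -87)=-1328125 / 2151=-617.45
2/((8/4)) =1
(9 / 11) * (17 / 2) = 153 / 22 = 6.95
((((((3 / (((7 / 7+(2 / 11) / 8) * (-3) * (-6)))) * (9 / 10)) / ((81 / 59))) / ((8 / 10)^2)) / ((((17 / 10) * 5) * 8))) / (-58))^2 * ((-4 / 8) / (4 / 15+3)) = -2106005 / 7681236660486144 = -0.00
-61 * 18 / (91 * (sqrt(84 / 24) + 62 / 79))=10756008 / 3275909 -6852618 * sqrt(14) / 3275909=-4.54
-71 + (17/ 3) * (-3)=-88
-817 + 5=-812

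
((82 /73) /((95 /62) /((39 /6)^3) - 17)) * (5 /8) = -13961935 /337972188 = -0.04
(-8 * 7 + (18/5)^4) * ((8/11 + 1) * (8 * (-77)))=-74454464/625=-119127.14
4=4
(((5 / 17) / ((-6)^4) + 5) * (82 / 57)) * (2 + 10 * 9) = 103885595 / 156978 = 661.78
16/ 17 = 0.94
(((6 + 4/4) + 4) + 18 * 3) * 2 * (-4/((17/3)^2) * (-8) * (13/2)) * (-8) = -1946880/289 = -6736.61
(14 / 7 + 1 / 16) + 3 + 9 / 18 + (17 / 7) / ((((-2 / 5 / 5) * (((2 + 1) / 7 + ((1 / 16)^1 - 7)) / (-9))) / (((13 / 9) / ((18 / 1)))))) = 230329 / 104976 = 2.19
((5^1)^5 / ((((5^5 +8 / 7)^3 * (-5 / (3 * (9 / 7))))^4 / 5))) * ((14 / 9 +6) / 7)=82669964031900 / 12058195595474845160231448647234197470881141794017361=0.00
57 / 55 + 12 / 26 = 1071 / 715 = 1.50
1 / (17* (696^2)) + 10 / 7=82350727 / 57645504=1.43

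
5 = 5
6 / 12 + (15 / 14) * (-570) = -8543 / 14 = -610.21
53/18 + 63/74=1264/333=3.80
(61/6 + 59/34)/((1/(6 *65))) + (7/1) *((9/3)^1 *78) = 106756/17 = 6279.76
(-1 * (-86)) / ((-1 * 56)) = -43 / 28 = -1.54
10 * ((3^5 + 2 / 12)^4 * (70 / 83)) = 29487375054.22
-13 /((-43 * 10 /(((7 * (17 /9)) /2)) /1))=1547 /7740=0.20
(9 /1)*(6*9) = 486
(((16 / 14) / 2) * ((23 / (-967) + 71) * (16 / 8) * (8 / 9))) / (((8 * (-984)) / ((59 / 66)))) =-1829 / 223377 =-0.01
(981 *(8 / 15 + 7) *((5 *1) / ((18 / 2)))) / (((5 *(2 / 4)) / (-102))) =-837556 / 5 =-167511.20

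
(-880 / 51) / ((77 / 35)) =-400 / 51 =-7.84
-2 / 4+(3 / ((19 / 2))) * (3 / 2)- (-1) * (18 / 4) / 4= 167 / 152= 1.10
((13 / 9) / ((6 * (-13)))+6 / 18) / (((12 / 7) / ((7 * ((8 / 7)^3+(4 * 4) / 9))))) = 21454 / 5103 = 4.20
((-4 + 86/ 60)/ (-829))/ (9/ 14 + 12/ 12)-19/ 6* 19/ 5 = -6882109/ 572010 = -12.03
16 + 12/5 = 92/5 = 18.40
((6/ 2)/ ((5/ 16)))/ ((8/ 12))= 72/ 5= 14.40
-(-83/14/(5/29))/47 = 2407/3290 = 0.73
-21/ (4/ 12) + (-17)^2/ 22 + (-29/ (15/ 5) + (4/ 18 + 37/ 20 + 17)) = -80107/ 1980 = -40.46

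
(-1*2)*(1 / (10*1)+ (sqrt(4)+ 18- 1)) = -191 / 5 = -38.20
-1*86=-86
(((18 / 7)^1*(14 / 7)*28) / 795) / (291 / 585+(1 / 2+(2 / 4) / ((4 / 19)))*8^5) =1872 / 973644821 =0.00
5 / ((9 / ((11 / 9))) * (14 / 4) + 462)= 110 / 10731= 0.01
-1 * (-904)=904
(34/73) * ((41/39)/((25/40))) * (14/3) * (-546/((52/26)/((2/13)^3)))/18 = -4371584/21651435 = -0.20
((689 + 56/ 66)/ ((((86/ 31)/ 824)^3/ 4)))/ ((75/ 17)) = 645035018199515392/ 39355965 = 16389765012.74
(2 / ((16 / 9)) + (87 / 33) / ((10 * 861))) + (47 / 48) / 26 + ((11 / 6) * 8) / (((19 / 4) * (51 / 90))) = 14023796147 / 2120998880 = 6.61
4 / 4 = 1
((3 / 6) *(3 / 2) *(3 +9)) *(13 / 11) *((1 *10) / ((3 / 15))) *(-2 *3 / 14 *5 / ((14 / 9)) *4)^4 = 31089298500000 / 63412811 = 490268.42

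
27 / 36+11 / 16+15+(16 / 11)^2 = 35919 / 1936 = 18.55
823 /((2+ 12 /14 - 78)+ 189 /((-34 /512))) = -97937 /347630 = -0.28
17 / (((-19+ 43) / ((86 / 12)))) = 731 / 144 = 5.08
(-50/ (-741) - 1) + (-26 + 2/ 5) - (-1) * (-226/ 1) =-935633/ 3705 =-252.53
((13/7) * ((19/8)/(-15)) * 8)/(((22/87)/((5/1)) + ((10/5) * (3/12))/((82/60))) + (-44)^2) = -293683/241751909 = -0.00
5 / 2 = 2.50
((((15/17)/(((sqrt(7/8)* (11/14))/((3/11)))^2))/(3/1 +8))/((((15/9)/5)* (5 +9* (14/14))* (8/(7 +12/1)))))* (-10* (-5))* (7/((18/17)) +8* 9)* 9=544421250/2737867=198.85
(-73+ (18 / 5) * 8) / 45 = -221 / 225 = -0.98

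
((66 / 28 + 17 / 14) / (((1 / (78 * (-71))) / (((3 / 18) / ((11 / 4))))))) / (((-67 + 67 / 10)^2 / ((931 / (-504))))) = 21921250 / 35997291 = 0.61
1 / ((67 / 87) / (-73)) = -94.79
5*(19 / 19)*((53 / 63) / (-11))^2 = 0.03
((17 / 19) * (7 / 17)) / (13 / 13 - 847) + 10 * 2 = 321473 / 16074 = 20.00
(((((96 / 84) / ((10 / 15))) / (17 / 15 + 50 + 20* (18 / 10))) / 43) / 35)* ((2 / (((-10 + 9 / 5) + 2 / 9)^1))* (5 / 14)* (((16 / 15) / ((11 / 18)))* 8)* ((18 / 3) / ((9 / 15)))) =-12441600 / 76124647907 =-0.00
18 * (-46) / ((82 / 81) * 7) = -33534 / 287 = -116.84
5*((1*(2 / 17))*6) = 60 / 17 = 3.53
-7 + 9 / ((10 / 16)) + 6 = 67 / 5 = 13.40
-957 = -957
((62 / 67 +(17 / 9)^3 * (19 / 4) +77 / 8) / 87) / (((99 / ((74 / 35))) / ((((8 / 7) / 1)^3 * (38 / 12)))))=748261637056 / 15150961595385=0.05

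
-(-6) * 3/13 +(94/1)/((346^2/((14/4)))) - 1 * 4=-4066067/1556308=-2.61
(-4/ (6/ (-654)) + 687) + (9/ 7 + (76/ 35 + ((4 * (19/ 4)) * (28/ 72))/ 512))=363354671/ 322560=1126.47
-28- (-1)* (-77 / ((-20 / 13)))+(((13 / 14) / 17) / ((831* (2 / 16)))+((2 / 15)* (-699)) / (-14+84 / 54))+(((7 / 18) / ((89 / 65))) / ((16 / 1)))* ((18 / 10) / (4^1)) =166434406223 / 5632717440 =29.55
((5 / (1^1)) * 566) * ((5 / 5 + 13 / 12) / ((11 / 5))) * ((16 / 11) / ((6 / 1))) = 707500 / 1089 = 649.68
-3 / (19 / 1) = -3 / 19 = -0.16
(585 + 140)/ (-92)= -725/ 92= -7.88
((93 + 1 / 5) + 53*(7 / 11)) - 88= 2141 / 55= 38.93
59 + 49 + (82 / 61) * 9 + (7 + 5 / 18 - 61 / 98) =3409801 / 26901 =126.75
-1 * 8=-8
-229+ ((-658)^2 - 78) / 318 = 180032 / 159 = 1132.28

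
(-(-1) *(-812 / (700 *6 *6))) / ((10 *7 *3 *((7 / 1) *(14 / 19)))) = -551 / 18522000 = -0.00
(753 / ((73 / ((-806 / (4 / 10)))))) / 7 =-1517295 / 511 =-2969.27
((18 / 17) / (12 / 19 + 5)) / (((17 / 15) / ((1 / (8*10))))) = 513 / 247384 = 0.00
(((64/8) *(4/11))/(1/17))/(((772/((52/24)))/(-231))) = -6188/193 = -32.06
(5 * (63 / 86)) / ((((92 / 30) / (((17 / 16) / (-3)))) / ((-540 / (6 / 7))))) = 266.50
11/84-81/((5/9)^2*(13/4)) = -2200921/27300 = -80.62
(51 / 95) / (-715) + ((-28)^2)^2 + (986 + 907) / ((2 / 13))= 626960.50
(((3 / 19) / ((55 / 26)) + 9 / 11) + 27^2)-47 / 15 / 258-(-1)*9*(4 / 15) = 592290581 / 808830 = 732.28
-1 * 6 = -6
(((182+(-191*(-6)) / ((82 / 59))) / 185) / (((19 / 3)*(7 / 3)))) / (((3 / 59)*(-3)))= -2.41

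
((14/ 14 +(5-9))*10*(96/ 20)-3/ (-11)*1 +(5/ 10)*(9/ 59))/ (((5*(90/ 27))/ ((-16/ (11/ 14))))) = 31325112/ 178475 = 175.52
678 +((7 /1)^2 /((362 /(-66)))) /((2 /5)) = 237351 /362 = 655.67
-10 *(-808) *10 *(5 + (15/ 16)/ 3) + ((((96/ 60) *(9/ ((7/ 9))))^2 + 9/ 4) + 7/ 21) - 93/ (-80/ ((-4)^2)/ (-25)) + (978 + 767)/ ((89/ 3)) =561508207247/ 1308300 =429189.18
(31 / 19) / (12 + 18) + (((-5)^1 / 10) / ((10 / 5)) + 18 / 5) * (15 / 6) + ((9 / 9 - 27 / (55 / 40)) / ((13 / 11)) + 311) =9000487 / 29640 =303.66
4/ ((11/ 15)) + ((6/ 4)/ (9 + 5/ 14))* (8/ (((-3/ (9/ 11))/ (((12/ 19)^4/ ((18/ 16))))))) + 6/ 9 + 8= 7927706582/ 563377683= 14.07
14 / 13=1.08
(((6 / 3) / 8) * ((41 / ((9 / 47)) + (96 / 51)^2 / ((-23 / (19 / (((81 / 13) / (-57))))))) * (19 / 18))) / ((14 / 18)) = 821406841 / 10050264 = 81.73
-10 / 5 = -2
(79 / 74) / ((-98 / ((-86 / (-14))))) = -3397 / 50764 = -0.07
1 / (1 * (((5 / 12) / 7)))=84 / 5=16.80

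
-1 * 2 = -2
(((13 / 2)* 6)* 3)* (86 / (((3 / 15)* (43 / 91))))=106470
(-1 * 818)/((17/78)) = -63804/17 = -3753.18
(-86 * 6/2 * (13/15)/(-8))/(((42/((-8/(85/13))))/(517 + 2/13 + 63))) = -1405326/2975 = -472.38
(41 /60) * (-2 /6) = -41 /180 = -0.23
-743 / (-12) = 743 / 12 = 61.92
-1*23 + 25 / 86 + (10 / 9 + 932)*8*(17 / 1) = 126880.40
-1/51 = -0.02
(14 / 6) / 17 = 7 / 51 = 0.14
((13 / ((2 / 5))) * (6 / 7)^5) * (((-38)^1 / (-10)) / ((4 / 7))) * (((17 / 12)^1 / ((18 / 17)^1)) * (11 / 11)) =642447 / 4802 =133.79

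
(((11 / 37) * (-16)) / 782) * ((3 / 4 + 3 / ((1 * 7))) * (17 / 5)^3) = -209814 / 744625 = -0.28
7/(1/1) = 7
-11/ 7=-1.57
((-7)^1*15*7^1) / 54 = -245 / 18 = -13.61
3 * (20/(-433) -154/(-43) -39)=-1980957/18619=-106.39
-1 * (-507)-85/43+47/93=2021609/3999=505.53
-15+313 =298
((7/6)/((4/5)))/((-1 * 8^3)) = -35/12288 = -0.00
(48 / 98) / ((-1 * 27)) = -8 / 441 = -0.02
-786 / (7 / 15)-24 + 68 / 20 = -59671 / 35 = -1704.89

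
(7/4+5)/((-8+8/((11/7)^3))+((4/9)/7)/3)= -6792093/5954128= -1.14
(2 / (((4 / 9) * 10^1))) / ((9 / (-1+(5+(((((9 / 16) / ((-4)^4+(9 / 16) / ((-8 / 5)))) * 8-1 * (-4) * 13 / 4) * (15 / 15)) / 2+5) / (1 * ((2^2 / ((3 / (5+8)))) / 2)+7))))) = 14563463 / 61519240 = 0.24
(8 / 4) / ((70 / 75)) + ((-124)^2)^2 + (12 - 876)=1654943599 / 7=236420514.14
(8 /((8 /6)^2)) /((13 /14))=63 /13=4.85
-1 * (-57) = 57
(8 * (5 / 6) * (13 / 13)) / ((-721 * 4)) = -5 / 2163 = -0.00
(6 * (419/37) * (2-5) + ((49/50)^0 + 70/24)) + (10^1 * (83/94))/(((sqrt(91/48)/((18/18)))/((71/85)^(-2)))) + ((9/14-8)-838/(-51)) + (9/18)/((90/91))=-75426581/396270 + 11993500 * sqrt(273)/21560357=-181.15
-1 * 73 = -73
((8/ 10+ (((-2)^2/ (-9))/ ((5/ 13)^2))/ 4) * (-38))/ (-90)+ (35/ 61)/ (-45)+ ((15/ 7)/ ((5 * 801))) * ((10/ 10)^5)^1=0.01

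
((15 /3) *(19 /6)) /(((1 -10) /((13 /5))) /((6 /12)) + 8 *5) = 247 /516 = 0.48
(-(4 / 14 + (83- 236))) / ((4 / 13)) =13897 / 28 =496.32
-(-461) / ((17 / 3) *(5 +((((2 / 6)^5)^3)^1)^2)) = 284747435686899567 / 17500746228045182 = 16.27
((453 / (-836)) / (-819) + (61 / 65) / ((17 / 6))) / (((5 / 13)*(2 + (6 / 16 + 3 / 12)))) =12876662 / 39171825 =0.33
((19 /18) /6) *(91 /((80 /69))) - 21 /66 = 427357 /31680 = 13.49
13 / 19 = 0.68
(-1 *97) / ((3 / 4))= -388 / 3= -129.33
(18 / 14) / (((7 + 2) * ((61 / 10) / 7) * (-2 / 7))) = -35 / 61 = -0.57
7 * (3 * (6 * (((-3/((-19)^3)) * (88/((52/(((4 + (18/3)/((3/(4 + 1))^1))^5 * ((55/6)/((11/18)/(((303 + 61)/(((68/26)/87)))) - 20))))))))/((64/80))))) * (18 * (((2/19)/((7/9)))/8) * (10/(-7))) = 120725274085416000/9657168331493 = 12501.10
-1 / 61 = -0.02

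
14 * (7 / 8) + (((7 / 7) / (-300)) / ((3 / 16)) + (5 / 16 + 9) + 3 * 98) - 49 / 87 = 32884069 / 104400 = 314.98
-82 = -82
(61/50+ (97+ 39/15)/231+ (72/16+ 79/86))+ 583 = 590.07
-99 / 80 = -1.24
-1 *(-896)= 896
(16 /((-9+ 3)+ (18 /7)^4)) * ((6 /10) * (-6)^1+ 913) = 385.73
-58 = -58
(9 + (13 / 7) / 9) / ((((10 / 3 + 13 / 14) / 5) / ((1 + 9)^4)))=58000000 / 537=108007.45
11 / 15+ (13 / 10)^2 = 727 / 300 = 2.42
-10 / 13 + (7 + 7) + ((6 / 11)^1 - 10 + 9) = 1827 / 143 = 12.78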